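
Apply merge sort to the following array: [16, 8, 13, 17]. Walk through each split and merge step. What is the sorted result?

Merge sort trace:

Split: [16, 8, 13, 17] -> [16, 8] and [13, 17]
  Split: [16, 8] -> [16] and [8]
  Merge: [16] + [8] -> [8, 16]
  Split: [13, 17] -> [13] and [17]
  Merge: [13] + [17] -> [13, 17]
Merge: [8, 16] + [13, 17] -> [8, 13, 16, 17]

Final sorted array: [8, 13, 16, 17]

The merge sort proceeds by recursively splitting the array and merging sorted halves.
After all merges, the sorted array is [8, 13, 16, 17].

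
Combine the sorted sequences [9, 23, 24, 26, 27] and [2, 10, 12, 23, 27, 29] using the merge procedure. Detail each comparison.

Merging process:

Compare 9 vs 2: take 2 from right. Merged: [2]
Compare 9 vs 10: take 9 from left. Merged: [2, 9]
Compare 23 vs 10: take 10 from right. Merged: [2, 9, 10]
Compare 23 vs 12: take 12 from right. Merged: [2, 9, 10, 12]
Compare 23 vs 23: take 23 from left. Merged: [2, 9, 10, 12, 23]
Compare 24 vs 23: take 23 from right. Merged: [2, 9, 10, 12, 23, 23]
Compare 24 vs 27: take 24 from left. Merged: [2, 9, 10, 12, 23, 23, 24]
Compare 26 vs 27: take 26 from left. Merged: [2, 9, 10, 12, 23, 23, 24, 26]
Compare 27 vs 27: take 27 from left. Merged: [2, 9, 10, 12, 23, 23, 24, 26, 27]
Append remaining from right: [27, 29]. Merged: [2, 9, 10, 12, 23, 23, 24, 26, 27, 27, 29]

Final merged array: [2, 9, 10, 12, 23, 23, 24, 26, 27, 27, 29]
Total comparisons: 9

The merged array is [2, 9, 10, 12, 23, 23, 24, 26, 27, 27, 29], requiring 9 comparisons. The merge step runs in O(n) time where n is the total number of elements.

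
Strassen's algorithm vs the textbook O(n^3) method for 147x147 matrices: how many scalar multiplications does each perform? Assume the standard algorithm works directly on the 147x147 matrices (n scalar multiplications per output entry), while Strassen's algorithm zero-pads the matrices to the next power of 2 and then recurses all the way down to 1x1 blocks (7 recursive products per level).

Matrix multiplication for 147x147 matrices:

Strassen's algorithm requires power-of-2 dimensions. Pad 147x147 to 256x256 (next power of 2).

Standard algorithm: 147^3 = 3176523 multiplications
Strassen's algorithm: 7^(log2(256)) = 7^8 = 5764801 multiplications
Difference: 3176523 - 5764801 = -2588278 (Strassen uses MORE here due to padding overhead — for small or just-over-power-of-2 n, padding can outweigh the per-level savings)

Standard: 3176523 multiplications (147^3). Strassen: 5764801 multiplications (7^8, after padding to 256x256). Strassen reduces 8 recursive multiplications to 7 at each level.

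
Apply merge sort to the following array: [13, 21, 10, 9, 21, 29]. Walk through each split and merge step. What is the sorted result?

Merge sort trace:

Split: [13, 21, 10, 9, 21, 29] -> [13, 21, 10] and [9, 21, 29]
  Split: [13, 21, 10] -> [13] and [21, 10]
    Split: [21, 10] -> [21] and [10]
    Merge: [21] + [10] -> [10, 21]
  Merge: [13] + [10, 21] -> [10, 13, 21]
  Split: [9, 21, 29] -> [9] and [21, 29]
    Split: [21, 29] -> [21] and [29]
    Merge: [21] + [29] -> [21, 29]
  Merge: [9] + [21, 29] -> [9, 21, 29]
Merge: [10, 13, 21] + [9, 21, 29] -> [9, 10, 13, 21, 21, 29]

Final sorted array: [9, 10, 13, 21, 21, 29]

The merge sort proceeds by recursively splitting the array and merging sorted halves.
After all merges, the sorted array is [9, 10, 13, 21, 21, 29].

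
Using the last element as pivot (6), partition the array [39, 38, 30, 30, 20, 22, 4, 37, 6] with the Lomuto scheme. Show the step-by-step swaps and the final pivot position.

Lomuto partition with pivot = 6:

Initial array: [39, 38, 30, 30, 20, 22, 4, 37, 6]

arr[0]=39 > 6: no swap
arr[1]=38 > 6: no swap
arr[2]=30 > 6: no swap
arr[3]=30 > 6: no swap
arr[4]=20 > 6: no swap
arr[5]=22 > 6: no swap
arr[6]=4 <= 6: swap with position 0, array becomes [4, 38, 30, 30, 20, 22, 39, 37, 6]
arr[7]=37 > 6: no swap

Place pivot at position 1: [4, 6, 30, 30, 20, 22, 39, 37, 38]
Pivot position: 1

After partitioning with pivot 6, the array becomes [4, 6, 30, 30, 20, 22, 39, 37, 38]. The pivot is placed at index 1. All elements to the left of the pivot are <= 6, and all elements to the right are > 6.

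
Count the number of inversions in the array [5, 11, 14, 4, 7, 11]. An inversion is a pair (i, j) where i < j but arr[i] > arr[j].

Finding inversions in [5, 11, 14, 4, 7, 11]:

(0, 3): arr[0]=5 > arr[3]=4
(1, 3): arr[1]=11 > arr[3]=4
(1, 4): arr[1]=11 > arr[4]=7
(2, 3): arr[2]=14 > arr[3]=4
(2, 4): arr[2]=14 > arr[4]=7
(2, 5): arr[2]=14 > arr[5]=11

Total inversions: 6

The array has 6 inversion(s): (0,3), (1,3), (1,4), (2,3), (2,4), (2,5). Each pair (i,j) satisfies i < j and arr[i] > arr[j].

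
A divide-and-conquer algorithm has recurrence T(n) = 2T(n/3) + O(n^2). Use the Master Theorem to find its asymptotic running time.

Master Theorem for T(n) = 2T(n/3) + O(n^2):

a = 2, b = 3, c = 2
log_b(a) = log_3(2) = 0.6309

Case 3: c = 2 > log_3(2) = 0.6309
T(n) = O(n^2) = O(n^2)

For T(n) = 2T(n/3) + O(n^2): log_3(2) = 0.6309. This is Case 3 of the Master Theorem (c > log_b(a), work dominated by root), giving O(n^2).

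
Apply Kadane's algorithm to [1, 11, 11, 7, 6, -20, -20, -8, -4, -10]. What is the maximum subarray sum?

Using Kadane's algorithm on [1, 11, 11, 7, 6, -20, -20, -8, -4, -10]:

Scanning through the array:
Position 1 (value 11): max_ending_here = 12, max_so_far = 12
Position 2 (value 11): max_ending_here = 23, max_so_far = 23
Position 3 (value 7): max_ending_here = 30, max_so_far = 30
Position 4 (value 6): max_ending_here = 36, max_so_far = 36
Position 5 (value -20): max_ending_here = 16, max_so_far = 36
Position 6 (value -20): max_ending_here = -4, max_so_far = 36
Position 7 (value -8): max_ending_here = -8, max_so_far = 36
Position 8 (value -4): max_ending_here = -4, max_so_far = 36
Position 9 (value -10): max_ending_here = -10, max_so_far = 36

Maximum subarray: [1, 11, 11, 7, 6]
Maximum sum: 36

The maximum subarray is [1, 11, 11, 7, 6] with sum 36. This subarray runs from index 0 to index 4.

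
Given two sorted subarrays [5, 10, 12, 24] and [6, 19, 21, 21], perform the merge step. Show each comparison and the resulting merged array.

Merging process:

Compare 5 vs 6: take 5 from left. Merged: [5]
Compare 10 vs 6: take 6 from right. Merged: [5, 6]
Compare 10 vs 19: take 10 from left. Merged: [5, 6, 10]
Compare 12 vs 19: take 12 from left. Merged: [5, 6, 10, 12]
Compare 24 vs 19: take 19 from right. Merged: [5, 6, 10, 12, 19]
Compare 24 vs 21: take 21 from right. Merged: [5, 6, 10, 12, 19, 21]
Compare 24 vs 21: take 21 from right. Merged: [5, 6, 10, 12, 19, 21, 21]
Append remaining from left: [24]. Merged: [5, 6, 10, 12, 19, 21, 21, 24]

Final merged array: [5, 6, 10, 12, 19, 21, 21, 24]
Total comparisons: 7

The merged array is [5, 6, 10, 12, 19, 21, 21, 24], requiring 7 comparisons. The merge step runs in O(n) time where n is the total number of elements.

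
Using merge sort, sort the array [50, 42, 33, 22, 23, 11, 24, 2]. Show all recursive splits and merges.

Merge sort trace:

Split: [50, 42, 33, 22, 23, 11, 24, 2] -> [50, 42, 33, 22] and [23, 11, 24, 2]
  Split: [50, 42, 33, 22] -> [50, 42] and [33, 22]
    Split: [50, 42] -> [50] and [42]
    Merge: [50] + [42] -> [42, 50]
    Split: [33, 22] -> [33] and [22]
    Merge: [33] + [22] -> [22, 33]
  Merge: [42, 50] + [22, 33] -> [22, 33, 42, 50]
  Split: [23, 11, 24, 2] -> [23, 11] and [24, 2]
    Split: [23, 11] -> [23] and [11]
    Merge: [23] + [11] -> [11, 23]
    Split: [24, 2] -> [24] and [2]
    Merge: [24] + [2] -> [2, 24]
  Merge: [11, 23] + [2, 24] -> [2, 11, 23, 24]
Merge: [22, 33, 42, 50] + [2, 11, 23, 24] -> [2, 11, 22, 23, 24, 33, 42, 50]

Final sorted array: [2, 11, 22, 23, 24, 33, 42, 50]

The merge sort proceeds by recursively splitting the array and merging sorted halves.
After all merges, the sorted array is [2, 11, 22, 23, 24, 33, 42, 50].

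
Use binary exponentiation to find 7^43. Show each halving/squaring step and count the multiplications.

Computing 7^43 by squaring (build up from 7^1; each line after the first costs one multiplication):

7^1 = 7
7^2 = (7^1)^2 = 7^2 = 49
7^4 = (7^2)^2 = 49^2 = 2401
7^5 = 7 * 7^4 = 7 * 2401 = 16807
7^10 = (7^5)^2 = 16807^2 = 282475249
7^20 = (7^10)^2 = 282475249^2 = 79792266297612001
7^21 = 7 * 7^20 = 7 * 79792266297612001 = 558545864083284007
7^42 = (7^21)^2 = 558545864083284007^2 = 311973482284542371301330321821976049
7^43 = 7 * 7^42 = 7 * 311973482284542371301330321821976049 = 2183814375991796599109312252753832343

Result: 2183814375991796599109312252753832343
Multiplications needed: 8 (8 lines after 7^1)

7^43 = 2183814375991796599109312252753832343. Using exponentiation by squaring, this requires 8 multiplications. The key idea: if the exponent is even, square the half-power; if odd, multiply by the base once.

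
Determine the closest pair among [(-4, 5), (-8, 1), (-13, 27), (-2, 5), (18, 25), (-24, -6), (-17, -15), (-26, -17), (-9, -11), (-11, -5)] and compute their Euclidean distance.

Computing all pairwise distances among 10 points:

d((-4, 5), (-8, 1)) = 5.6569
d((-4, 5), (-13, 27)) = 23.7697
d((-4, 5), (-2, 5)) = 2.0 <-- minimum
d((-4, 5), (18, 25)) = 29.7321
d((-4, 5), (-24, -6)) = 22.8254
d((-4, 5), (-17, -15)) = 23.8537
d((-4, 5), (-26, -17)) = 31.1127
d((-4, 5), (-9, -11)) = 16.7631
d((-4, 5), (-11, -5)) = 12.2066
d((-8, 1), (-13, 27)) = 26.4764
d((-8, 1), (-2, 5)) = 7.2111
d((-8, 1), (18, 25)) = 35.3836
d((-8, 1), (-24, -6)) = 17.4642
d((-8, 1), (-17, -15)) = 18.3576
d((-8, 1), (-26, -17)) = 25.4558
d((-8, 1), (-9, -11)) = 12.0416
d((-8, 1), (-11, -5)) = 6.7082
d((-13, 27), (-2, 5)) = 24.5967
d((-13, 27), (18, 25)) = 31.0644
d((-13, 27), (-24, -6)) = 34.7851
d((-13, 27), (-17, -15)) = 42.19
d((-13, 27), (-26, -17)) = 45.8803
d((-13, 27), (-9, -11)) = 38.2099
d((-13, 27), (-11, -5)) = 32.0624
d((-2, 5), (18, 25)) = 28.2843
d((-2, 5), (-24, -6)) = 24.5967
d((-2, 5), (-17, -15)) = 25.0
d((-2, 5), (-26, -17)) = 32.5576
d((-2, 5), (-9, -11)) = 17.4642
d((-2, 5), (-11, -5)) = 13.4536
d((18, 25), (-24, -6)) = 52.2015
d((18, 25), (-17, -15)) = 53.1507
d((18, 25), (-26, -17)) = 60.8276
d((18, 25), (-9, -11)) = 45.0
d((18, 25), (-11, -5)) = 41.7253
d((-24, -6), (-17, -15)) = 11.4018
d((-24, -6), (-26, -17)) = 11.1803
d((-24, -6), (-9, -11)) = 15.8114
d((-24, -6), (-11, -5)) = 13.0384
d((-17, -15), (-26, -17)) = 9.2195
d((-17, -15), (-9, -11)) = 8.9443
d((-17, -15), (-11, -5)) = 11.6619
d((-26, -17), (-9, -11)) = 18.0278
d((-26, -17), (-11, -5)) = 19.2094
d((-9, -11), (-11, -5)) = 6.3246

Closest pair: (-4, 5) and (-2, 5) with distance 2.0

The closest pair is (-4, 5) and (-2, 5) with Euclidean distance 2.0. For 10 points, brute-force pairwise comparison is shown above. For large n, the divide-and-conquer algorithm (sort by x, recurse on halves, check the dividing strip) achieves O(n log n).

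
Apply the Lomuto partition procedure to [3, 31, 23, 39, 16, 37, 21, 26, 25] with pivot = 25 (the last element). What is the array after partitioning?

Lomuto partition with pivot = 25:

Initial array: [3, 31, 23, 39, 16, 37, 21, 26, 25]

arr[0]=3 <= 25: swap with position 0, array becomes [3, 31, 23, 39, 16, 37, 21, 26, 25]
arr[1]=31 > 25: no swap
arr[2]=23 <= 25: swap with position 1, array becomes [3, 23, 31, 39, 16, 37, 21, 26, 25]
arr[3]=39 > 25: no swap
arr[4]=16 <= 25: swap with position 2, array becomes [3, 23, 16, 39, 31, 37, 21, 26, 25]
arr[5]=37 > 25: no swap
arr[6]=21 <= 25: swap with position 3, array becomes [3, 23, 16, 21, 31, 37, 39, 26, 25]
arr[7]=26 > 25: no swap

Place pivot at position 4: [3, 23, 16, 21, 25, 37, 39, 26, 31]
Pivot position: 4

After partitioning with pivot 25, the array becomes [3, 23, 16, 21, 25, 37, 39, 26, 31]. The pivot is placed at index 4. All elements to the left of the pivot are <= 25, and all elements to the right are > 25.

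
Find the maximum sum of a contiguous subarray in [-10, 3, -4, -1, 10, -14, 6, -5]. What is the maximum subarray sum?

Using Kadane's algorithm on [-10, 3, -4, -1, 10, -14, 6, -5]:

Scanning through the array:
Position 1 (value 3): max_ending_here = 3, max_so_far = 3
Position 2 (value -4): max_ending_here = -1, max_so_far = 3
Position 3 (value -1): max_ending_here = -1, max_so_far = 3
Position 4 (value 10): max_ending_here = 10, max_so_far = 10
Position 5 (value -14): max_ending_here = -4, max_so_far = 10
Position 6 (value 6): max_ending_here = 6, max_so_far = 10
Position 7 (value -5): max_ending_here = 1, max_so_far = 10

Maximum subarray: [10]
Maximum sum: 10

The maximum subarray is [10] with sum 10. This subarray runs from index 4 to index 4.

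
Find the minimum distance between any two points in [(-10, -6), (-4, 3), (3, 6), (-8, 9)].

Computing all pairwise distances among 4 points:

d((-10, -6), (-4, 3)) = 10.8167
d((-10, -6), (3, 6)) = 17.6918
d((-10, -6), (-8, 9)) = 15.1327
d((-4, 3), (3, 6)) = 7.6158
d((-4, 3), (-8, 9)) = 7.2111 <-- minimum
d((3, 6), (-8, 9)) = 11.4018

Closest pair: (-4, 3) and (-8, 9) with distance 7.2111

The closest pair is (-4, 3) and (-8, 9) with Euclidean distance 7.2111. For 4 points, brute-force pairwise comparison is shown above. For large n, the divide-and-conquer algorithm (sort by x, recurse on halves, check the dividing strip) achieves O(n log n).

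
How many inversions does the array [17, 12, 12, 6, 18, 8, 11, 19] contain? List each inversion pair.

Finding inversions in [17, 12, 12, 6, 18, 8, 11, 19]:

(0, 1): arr[0]=17 > arr[1]=12
(0, 2): arr[0]=17 > arr[2]=12
(0, 3): arr[0]=17 > arr[3]=6
(0, 5): arr[0]=17 > arr[5]=8
(0, 6): arr[0]=17 > arr[6]=11
(1, 3): arr[1]=12 > arr[3]=6
(1, 5): arr[1]=12 > arr[5]=8
(1, 6): arr[1]=12 > arr[6]=11
(2, 3): arr[2]=12 > arr[3]=6
(2, 5): arr[2]=12 > arr[5]=8
(2, 6): arr[2]=12 > arr[6]=11
(4, 5): arr[4]=18 > arr[5]=8
(4, 6): arr[4]=18 > arr[6]=11

Total inversions: 13

The array has 13 inversion(s): (0,1), (0,2), (0,3), (0,5), (0,6), (1,3), (1,5), (1,6), (2,3), (2,5), (2,6), (4,5), (4,6). Each pair (i,j) satisfies i < j and arr[i] > arr[j].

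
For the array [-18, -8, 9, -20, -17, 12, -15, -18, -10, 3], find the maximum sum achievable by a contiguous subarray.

Using Kadane's algorithm on [-18, -8, 9, -20, -17, 12, -15, -18, -10, 3]:

Scanning through the array:
Position 1 (value -8): max_ending_here = -8, max_so_far = -8
Position 2 (value 9): max_ending_here = 9, max_so_far = 9
Position 3 (value -20): max_ending_here = -11, max_so_far = 9
Position 4 (value -17): max_ending_here = -17, max_so_far = 9
Position 5 (value 12): max_ending_here = 12, max_so_far = 12
Position 6 (value -15): max_ending_here = -3, max_so_far = 12
Position 7 (value -18): max_ending_here = -18, max_so_far = 12
Position 8 (value -10): max_ending_here = -10, max_so_far = 12
Position 9 (value 3): max_ending_here = 3, max_so_far = 12

Maximum subarray: [12]
Maximum sum: 12

The maximum subarray is [12] with sum 12. This subarray runs from index 5 to index 5.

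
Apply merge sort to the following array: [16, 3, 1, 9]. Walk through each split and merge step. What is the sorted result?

Merge sort trace:

Split: [16, 3, 1, 9] -> [16, 3] and [1, 9]
  Split: [16, 3] -> [16] and [3]
  Merge: [16] + [3] -> [3, 16]
  Split: [1, 9] -> [1] and [9]
  Merge: [1] + [9] -> [1, 9]
Merge: [3, 16] + [1, 9] -> [1, 3, 9, 16]

Final sorted array: [1, 3, 9, 16]

The merge sort proceeds by recursively splitting the array and merging sorted halves.
After all merges, the sorted array is [1, 3, 9, 16].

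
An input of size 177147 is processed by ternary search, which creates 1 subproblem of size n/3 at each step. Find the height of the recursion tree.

For divide and conquer with division factor 3:

Problem sizes at each level:
Level 0: 177147
Level 1: 59049
Level 2: 19683
Level 3: 6561
Level 4: 2187
Level 5: 729
Level 6: 243
Level 7: 81
Level 8: 27
Level 9: 9
Level 10: 3
Level 11: 1

The root is level 0 and the size-1 base case is level 11 (the tree spans levels 0 through 11, i.e. 12 levels counting the root), so the depth is the number of divisions: log_3(177147) = 11

The recursion tree depth is log_3(177147) = 11. At each level, the problem size is divided by 3, so it takes 11 divisions to reduce to a base case of size 1. The algorithm makes 1 recursive call at each level.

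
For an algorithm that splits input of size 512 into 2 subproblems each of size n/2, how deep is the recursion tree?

For divide and conquer with division factor 2:

Problem sizes at each level:
Level 0: 512
Level 1: 256
Level 2: 128
Level 3: 64
Level 4: 32
Level 5: 16
Level 6: 8
Level 7: 4
Level 8: 2
Level 9: 1

The root is level 0 and the size-1 base case is level 9 (the tree spans levels 0 through 9, i.e. 10 levels counting the root), so the depth is the number of divisions: log_2(512) = 9

The recursion tree depth is log_2(512) = 9. At each level, the problem size is divided by 2, so it takes 9 divisions to reduce to a base case of size 1. The algorithm makes 2 recursive calls at each level.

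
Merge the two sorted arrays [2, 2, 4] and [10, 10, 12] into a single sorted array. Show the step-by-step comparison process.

Merging process:

Compare 2 vs 10: take 2 from left. Merged: [2]
Compare 2 vs 10: take 2 from left. Merged: [2, 2]
Compare 4 vs 10: take 4 from left. Merged: [2, 2, 4]
Append remaining from right: [10, 10, 12]. Merged: [2, 2, 4, 10, 10, 12]

Final merged array: [2, 2, 4, 10, 10, 12]
Total comparisons: 3

The merged array is [2, 2, 4, 10, 10, 12], requiring 3 comparisons. The merge step runs in O(n) time where n is the total number of elements.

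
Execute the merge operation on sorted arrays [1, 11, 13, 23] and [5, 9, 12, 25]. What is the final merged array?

Merging process:

Compare 1 vs 5: take 1 from left. Merged: [1]
Compare 11 vs 5: take 5 from right. Merged: [1, 5]
Compare 11 vs 9: take 9 from right. Merged: [1, 5, 9]
Compare 11 vs 12: take 11 from left. Merged: [1, 5, 9, 11]
Compare 13 vs 12: take 12 from right. Merged: [1, 5, 9, 11, 12]
Compare 13 vs 25: take 13 from left. Merged: [1, 5, 9, 11, 12, 13]
Compare 23 vs 25: take 23 from left. Merged: [1, 5, 9, 11, 12, 13, 23]
Append remaining from right: [25]. Merged: [1, 5, 9, 11, 12, 13, 23, 25]

Final merged array: [1, 5, 9, 11, 12, 13, 23, 25]
Total comparisons: 7

The merged array is [1, 5, 9, 11, 12, 13, 23, 25], requiring 7 comparisons. The merge step runs in O(n) time where n is the total number of elements.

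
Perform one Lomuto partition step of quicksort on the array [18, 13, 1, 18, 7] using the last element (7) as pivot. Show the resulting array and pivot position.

Lomuto partition with pivot = 7:

Initial array: [18, 13, 1, 18, 7]

arr[0]=18 > 7: no swap
arr[1]=13 > 7: no swap
arr[2]=1 <= 7: swap with position 0, array becomes [1, 13, 18, 18, 7]
arr[3]=18 > 7: no swap

Place pivot at position 1: [1, 7, 18, 18, 13]
Pivot position: 1

After partitioning with pivot 7, the array becomes [1, 7, 18, 18, 13]. The pivot is placed at index 1. All elements to the left of the pivot are <= 7, and all elements to the right are > 7.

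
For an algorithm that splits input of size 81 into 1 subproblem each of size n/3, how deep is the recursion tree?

For divide and conquer with division factor 3:

Problem sizes at each level:
Level 0: 81
Level 1: 27
Level 2: 9
Level 3: 3
Level 4: 1

The root is level 0 and the size-1 base case is level 4 (the tree spans levels 0 through 4, i.e. 5 levels counting the root), so the depth is the number of divisions: log_3(81) = 4

The recursion tree depth is log_3(81) = 4. At each level, the problem size is divided by 3, so it takes 4 divisions to reduce to a base case of size 1. The algorithm makes 1 recursive call at each level.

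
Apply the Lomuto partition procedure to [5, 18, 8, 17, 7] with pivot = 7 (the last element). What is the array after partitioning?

Lomuto partition with pivot = 7:

Initial array: [5, 18, 8, 17, 7]

arr[0]=5 <= 7: swap with position 0, array becomes [5, 18, 8, 17, 7]
arr[1]=18 > 7: no swap
arr[2]=8 > 7: no swap
arr[3]=17 > 7: no swap

Place pivot at position 1: [5, 7, 8, 17, 18]
Pivot position: 1

After partitioning with pivot 7, the array becomes [5, 7, 8, 17, 18]. The pivot is placed at index 1. All elements to the left of the pivot are <= 7, and all elements to the right are > 7.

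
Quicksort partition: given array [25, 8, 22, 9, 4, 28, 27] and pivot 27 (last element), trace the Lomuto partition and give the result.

Lomuto partition with pivot = 27:

Initial array: [25, 8, 22, 9, 4, 28, 27]

arr[0]=25 <= 27: swap with position 0, array becomes [25, 8, 22, 9, 4, 28, 27]
arr[1]=8 <= 27: swap with position 1, array becomes [25, 8, 22, 9, 4, 28, 27]
arr[2]=22 <= 27: swap with position 2, array becomes [25, 8, 22, 9, 4, 28, 27]
arr[3]=9 <= 27: swap with position 3, array becomes [25, 8, 22, 9, 4, 28, 27]
arr[4]=4 <= 27: swap with position 4, array becomes [25, 8, 22, 9, 4, 28, 27]
arr[5]=28 > 27: no swap

Place pivot at position 5: [25, 8, 22, 9, 4, 27, 28]
Pivot position: 5

After partitioning with pivot 27, the array becomes [25, 8, 22, 9, 4, 27, 28]. The pivot is placed at index 5. All elements to the left of the pivot are <= 27, and all elements to the right are > 27.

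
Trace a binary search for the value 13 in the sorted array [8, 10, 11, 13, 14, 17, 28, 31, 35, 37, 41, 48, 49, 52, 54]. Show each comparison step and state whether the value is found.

Binary search for 13 in [8, 10, 11, 13, 14, 17, 28, 31, 35, 37, 41, 48, 49, 52, 54]:

lo=0, hi=14, mid=7, arr[mid]=31 -> 31 > 13, search left half
lo=0, hi=6, mid=3, arr[mid]=13 -> Found target at index 3!

Binary search finds 13 at index 3 after 2 comparisons. The search repeatedly halves the search space by comparing with the middle element.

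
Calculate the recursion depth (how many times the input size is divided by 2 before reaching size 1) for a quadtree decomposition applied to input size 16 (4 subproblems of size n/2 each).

For divide and conquer with division factor 2:

Problem sizes at each level:
Level 0: 16
Level 1: 8
Level 2: 4
Level 3: 2
Level 4: 1

The root is level 0 and the size-1 base case is level 4 (the tree spans levels 0 through 4, i.e. 5 levels counting the root), so the depth is the number of divisions: log_2(16) = 4

The recursion tree depth is log_2(16) = 4. At each level, the problem size is divided by 2, so it takes 4 divisions to reduce to a base case of size 1. The algorithm makes 4 recursive calls at each level.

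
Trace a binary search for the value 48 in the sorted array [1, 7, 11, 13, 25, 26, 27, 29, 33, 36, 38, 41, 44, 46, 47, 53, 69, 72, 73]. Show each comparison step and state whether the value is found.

Binary search for 48 in [1, 7, 11, 13, 25, 26, 27, 29, 33, 36, 38, 41, 44, 46, 47, 53, 69, 72, 73]:

lo=0, hi=18, mid=9, arr[mid]=36 -> 36 < 48, search right half
lo=10, hi=18, mid=14, arr[mid]=47 -> 47 < 48, search right half
lo=15, hi=18, mid=16, arr[mid]=69 -> 69 > 48, search left half
lo=15, hi=15, mid=15, arr[mid]=53 -> 53 > 48, search left half
lo=15 > hi=14, target 48 not found

Binary search determines that 48 is not in the array after 4 comparisons. The search space was exhausted without finding the target.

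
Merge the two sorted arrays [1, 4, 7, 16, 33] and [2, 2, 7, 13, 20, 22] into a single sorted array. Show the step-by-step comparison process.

Merging process:

Compare 1 vs 2: take 1 from left. Merged: [1]
Compare 4 vs 2: take 2 from right. Merged: [1, 2]
Compare 4 vs 2: take 2 from right. Merged: [1, 2, 2]
Compare 4 vs 7: take 4 from left. Merged: [1, 2, 2, 4]
Compare 7 vs 7: take 7 from left. Merged: [1, 2, 2, 4, 7]
Compare 16 vs 7: take 7 from right. Merged: [1, 2, 2, 4, 7, 7]
Compare 16 vs 13: take 13 from right. Merged: [1, 2, 2, 4, 7, 7, 13]
Compare 16 vs 20: take 16 from left. Merged: [1, 2, 2, 4, 7, 7, 13, 16]
Compare 33 vs 20: take 20 from right. Merged: [1, 2, 2, 4, 7, 7, 13, 16, 20]
Compare 33 vs 22: take 22 from right. Merged: [1, 2, 2, 4, 7, 7, 13, 16, 20, 22]
Append remaining from left: [33]. Merged: [1, 2, 2, 4, 7, 7, 13, 16, 20, 22, 33]

Final merged array: [1, 2, 2, 4, 7, 7, 13, 16, 20, 22, 33]
Total comparisons: 10

The merged array is [1, 2, 2, 4, 7, 7, 13, 16, 20, 22, 33], requiring 10 comparisons. The merge step runs in O(n) time where n is the total number of elements.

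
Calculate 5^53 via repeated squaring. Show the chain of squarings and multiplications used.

Computing 5^53 by squaring (build up from 5^1; each line after the first costs one multiplication):

5^1 = 5
5^2 = (5^1)^2 = 5^2 = 25
5^3 = 5 * 5^2 = 5 * 25 = 125
5^6 = (5^3)^2 = 125^2 = 15625
5^12 = (5^6)^2 = 15625^2 = 244140625
5^13 = 5 * 5^12 = 5 * 244140625 = 1220703125
5^26 = (5^13)^2 = 1220703125^2 = 1490116119384765625
5^52 = (5^26)^2 = 1490116119384765625^2 = 2220446049250313080847263336181640625
5^53 = 5 * 5^52 = 5 * 2220446049250313080847263336181640625 = 11102230246251565404236316680908203125

Result: 11102230246251565404236316680908203125
Multiplications needed: 8 (8 lines after 5^1)

5^53 = 11102230246251565404236316680908203125. Using exponentiation by squaring, this requires 8 multiplications. The key idea: if the exponent is even, square the half-power; if odd, multiply by the base once.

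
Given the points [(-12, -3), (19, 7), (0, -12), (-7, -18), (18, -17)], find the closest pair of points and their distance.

Computing all pairwise distances among 5 points:

d((-12, -3), (19, 7)) = 32.573
d((-12, -3), (0, -12)) = 15.0
d((-12, -3), (-7, -18)) = 15.8114
d((-12, -3), (18, -17)) = 33.1059
d((19, 7), (0, -12)) = 26.8701
d((19, 7), (-7, -18)) = 36.0694
d((19, 7), (18, -17)) = 24.0208
d((0, -12), (-7, -18)) = 9.2195 <-- minimum
d((0, -12), (18, -17)) = 18.6815
d((-7, -18), (18, -17)) = 25.02

Closest pair: (0, -12) and (-7, -18) with distance 9.2195

The closest pair is (0, -12) and (-7, -18) with Euclidean distance 9.2195. For 5 points, brute-force pairwise comparison is shown above. For large n, the divide-and-conquer algorithm (sort by x, recurse on halves, check the dividing strip) achieves O(n log n).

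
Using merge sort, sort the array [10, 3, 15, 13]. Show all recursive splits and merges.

Merge sort trace:

Split: [10, 3, 15, 13] -> [10, 3] and [15, 13]
  Split: [10, 3] -> [10] and [3]
  Merge: [10] + [3] -> [3, 10]
  Split: [15, 13] -> [15] and [13]
  Merge: [15] + [13] -> [13, 15]
Merge: [3, 10] + [13, 15] -> [3, 10, 13, 15]

Final sorted array: [3, 10, 13, 15]

The merge sort proceeds by recursively splitting the array and merging sorted halves.
After all merges, the sorted array is [3, 10, 13, 15].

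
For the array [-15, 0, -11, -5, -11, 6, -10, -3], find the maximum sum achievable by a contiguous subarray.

Using Kadane's algorithm on [-15, 0, -11, -5, -11, 6, -10, -3]:

Scanning through the array:
Position 1 (value 0): max_ending_here = 0, max_so_far = 0
Position 2 (value -11): max_ending_here = -11, max_so_far = 0
Position 3 (value -5): max_ending_here = -5, max_so_far = 0
Position 4 (value -11): max_ending_here = -11, max_so_far = 0
Position 5 (value 6): max_ending_here = 6, max_so_far = 6
Position 6 (value -10): max_ending_here = -4, max_so_far = 6
Position 7 (value -3): max_ending_here = -3, max_so_far = 6

Maximum subarray: [6]
Maximum sum: 6

The maximum subarray is [6] with sum 6. This subarray runs from index 5 to index 5.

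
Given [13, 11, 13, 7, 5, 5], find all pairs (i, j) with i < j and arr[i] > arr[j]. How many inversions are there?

Finding inversions in [13, 11, 13, 7, 5, 5]:

(0, 1): arr[0]=13 > arr[1]=11
(0, 3): arr[0]=13 > arr[3]=7
(0, 4): arr[0]=13 > arr[4]=5
(0, 5): arr[0]=13 > arr[5]=5
(1, 3): arr[1]=11 > arr[3]=7
(1, 4): arr[1]=11 > arr[4]=5
(1, 5): arr[1]=11 > arr[5]=5
(2, 3): arr[2]=13 > arr[3]=7
(2, 4): arr[2]=13 > arr[4]=5
(2, 5): arr[2]=13 > arr[5]=5
(3, 4): arr[3]=7 > arr[4]=5
(3, 5): arr[3]=7 > arr[5]=5

Total inversions: 12

The array has 12 inversion(s): (0,1), (0,3), (0,4), (0,5), (1,3), (1,4), (1,5), (2,3), (2,4), (2,5), (3,4), (3,5). Each pair (i,j) satisfies i < j and arr[i] > arr[j].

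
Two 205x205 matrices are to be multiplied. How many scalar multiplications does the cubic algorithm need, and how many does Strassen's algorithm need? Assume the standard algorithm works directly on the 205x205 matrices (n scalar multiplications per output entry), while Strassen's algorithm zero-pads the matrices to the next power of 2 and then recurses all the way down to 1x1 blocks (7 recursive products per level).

Matrix multiplication for 205x205 matrices:

Strassen's algorithm requires power-of-2 dimensions. Pad 205x205 to 256x256 (next power of 2).

Standard algorithm: 205^3 = 8615125 multiplications
Strassen's algorithm: 7^(log2(256)) = 7^8 = 5764801 multiplications
Savings: 8615125 - 5764801 = 2850324 multiplications

Standard: 8615125 multiplications (205^3). Strassen: 5764801 multiplications (7^8, after padding to 256x256). Strassen reduces 8 recursive multiplications to 7 at each level.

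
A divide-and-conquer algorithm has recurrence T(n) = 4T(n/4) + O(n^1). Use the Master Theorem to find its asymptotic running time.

Master Theorem for T(n) = 4T(n/4) + O(n^1):

a = 4, b = 4, c = 1
log_b(a) = log_4(4) = 1.0000

Case 2: c = 1 = log_4(4) = 1.0000
T(n) = O(n^1 log n) = O(n log n)

For T(n) = 4T(n/4) + O(n^1): log_4(4) = 1.0000. This is Case 2 of the Master Theorem (c = log_b(a), equal work at all levels), giving O(n log n).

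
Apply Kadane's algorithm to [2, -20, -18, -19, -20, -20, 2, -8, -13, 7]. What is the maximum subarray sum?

Using Kadane's algorithm on [2, -20, -18, -19, -20, -20, 2, -8, -13, 7]:

Scanning through the array:
Position 1 (value -20): max_ending_here = -18, max_so_far = 2
Position 2 (value -18): max_ending_here = -18, max_so_far = 2
Position 3 (value -19): max_ending_here = -19, max_so_far = 2
Position 4 (value -20): max_ending_here = -20, max_so_far = 2
Position 5 (value -20): max_ending_here = -20, max_so_far = 2
Position 6 (value 2): max_ending_here = 2, max_so_far = 2
Position 7 (value -8): max_ending_here = -6, max_so_far = 2
Position 8 (value -13): max_ending_here = -13, max_so_far = 2
Position 9 (value 7): max_ending_here = 7, max_so_far = 7

Maximum subarray: [7]
Maximum sum: 7

The maximum subarray is [7] with sum 7. This subarray runs from index 9 to index 9.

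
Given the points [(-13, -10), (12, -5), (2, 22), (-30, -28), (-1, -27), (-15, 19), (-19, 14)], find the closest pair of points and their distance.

Computing all pairwise distances among 7 points:

d((-13, -10), (12, -5)) = 25.4951
d((-13, -10), (2, 22)) = 35.3412
d((-13, -10), (-30, -28)) = 24.7588
d((-13, -10), (-1, -27)) = 20.8087
d((-13, -10), (-15, 19)) = 29.0689
d((-13, -10), (-19, 14)) = 24.7386
d((12, -5), (2, 22)) = 28.7924
d((12, -5), (-30, -28)) = 47.8853
d((12, -5), (-1, -27)) = 25.5539
d((12, -5), (-15, 19)) = 36.1248
d((12, -5), (-19, 14)) = 36.3593
d((2, 22), (-30, -28)) = 59.3633
d((2, 22), (-1, -27)) = 49.0918
d((2, 22), (-15, 19)) = 17.2627
d((2, 22), (-19, 14)) = 22.4722
d((-30, -28), (-1, -27)) = 29.0172
d((-30, -28), (-15, 19)) = 49.3356
d((-30, -28), (-19, 14)) = 43.4166
d((-1, -27), (-15, 19)) = 48.0833
d((-1, -27), (-19, 14)) = 44.7772
d((-15, 19), (-19, 14)) = 6.4031 <-- minimum

Closest pair: (-15, 19) and (-19, 14) with distance 6.4031

The closest pair is (-15, 19) and (-19, 14) with Euclidean distance 6.4031. For 7 points, brute-force pairwise comparison is shown above. For large n, the divide-and-conquer algorithm (sort by x, recurse on halves, check the dividing strip) achieves O(n log n).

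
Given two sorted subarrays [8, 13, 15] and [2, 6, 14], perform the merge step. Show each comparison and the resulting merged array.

Merging process:

Compare 8 vs 2: take 2 from right. Merged: [2]
Compare 8 vs 6: take 6 from right. Merged: [2, 6]
Compare 8 vs 14: take 8 from left. Merged: [2, 6, 8]
Compare 13 vs 14: take 13 from left. Merged: [2, 6, 8, 13]
Compare 15 vs 14: take 14 from right. Merged: [2, 6, 8, 13, 14]
Append remaining from left: [15]. Merged: [2, 6, 8, 13, 14, 15]

Final merged array: [2, 6, 8, 13, 14, 15]
Total comparisons: 5

The merged array is [2, 6, 8, 13, 14, 15], requiring 5 comparisons. The merge step runs in O(n) time where n is the total number of elements.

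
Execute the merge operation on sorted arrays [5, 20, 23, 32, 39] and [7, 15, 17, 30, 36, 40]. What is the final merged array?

Merging process:

Compare 5 vs 7: take 5 from left. Merged: [5]
Compare 20 vs 7: take 7 from right. Merged: [5, 7]
Compare 20 vs 15: take 15 from right. Merged: [5, 7, 15]
Compare 20 vs 17: take 17 from right. Merged: [5, 7, 15, 17]
Compare 20 vs 30: take 20 from left. Merged: [5, 7, 15, 17, 20]
Compare 23 vs 30: take 23 from left. Merged: [5, 7, 15, 17, 20, 23]
Compare 32 vs 30: take 30 from right. Merged: [5, 7, 15, 17, 20, 23, 30]
Compare 32 vs 36: take 32 from left. Merged: [5, 7, 15, 17, 20, 23, 30, 32]
Compare 39 vs 36: take 36 from right. Merged: [5, 7, 15, 17, 20, 23, 30, 32, 36]
Compare 39 vs 40: take 39 from left. Merged: [5, 7, 15, 17, 20, 23, 30, 32, 36, 39]
Append remaining from right: [40]. Merged: [5, 7, 15, 17, 20, 23, 30, 32, 36, 39, 40]

Final merged array: [5, 7, 15, 17, 20, 23, 30, 32, 36, 39, 40]
Total comparisons: 10

The merged array is [5, 7, 15, 17, 20, 23, 30, 32, 36, 39, 40], requiring 10 comparisons. The merge step runs in O(n) time where n is the total number of elements.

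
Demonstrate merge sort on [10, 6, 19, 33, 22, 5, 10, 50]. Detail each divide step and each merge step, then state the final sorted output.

Merge sort trace:

Split: [10, 6, 19, 33, 22, 5, 10, 50] -> [10, 6, 19, 33] and [22, 5, 10, 50]
  Split: [10, 6, 19, 33] -> [10, 6] and [19, 33]
    Split: [10, 6] -> [10] and [6]
    Merge: [10] + [6] -> [6, 10]
    Split: [19, 33] -> [19] and [33]
    Merge: [19] + [33] -> [19, 33]
  Merge: [6, 10] + [19, 33] -> [6, 10, 19, 33]
  Split: [22, 5, 10, 50] -> [22, 5] and [10, 50]
    Split: [22, 5] -> [22] and [5]
    Merge: [22] + [5] -> [5, 22]
    Split: [10, 50] -> [10] and [50]
    Merge: [10] + [50] -> [10, 50]
  Merge: [5, 22] + [10, 50] -> [5, 10, 22, 50]
Merge: [6, 10, 19, 33] + [5, 10, 22, 50] -> [5, 6, 10, 10, 19, 22, 33, 50]

Final sorted array: [5, 6, 10, 10, 19, 22, 33, 50]

The merge sort proceeds by recursively splitting the array and merging sorted halves.
After all merges, the sorted array is [5, 6, 10, 10, 19, 22, 33, 50].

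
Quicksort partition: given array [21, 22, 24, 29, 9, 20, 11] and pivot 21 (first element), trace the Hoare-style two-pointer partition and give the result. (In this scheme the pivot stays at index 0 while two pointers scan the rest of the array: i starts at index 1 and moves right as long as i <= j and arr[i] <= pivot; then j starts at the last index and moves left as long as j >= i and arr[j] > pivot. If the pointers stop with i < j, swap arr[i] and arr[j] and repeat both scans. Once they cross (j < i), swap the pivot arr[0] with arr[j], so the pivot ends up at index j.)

Hoare-style two-pointer partition with pivot = 21:

Initial array: [21, 22, 24, 29, 9, 20, 11]

Pointers start at i = 1, j = 6.
i stops at index 1 (arr[1]=22 > 21), j stops at index 6 (arr[6]=11 <= 21): swap arr[1] and arr[6], array becomes [21, 11, 24, 29, 9, 20, 22]
i stops at index 2 (arr[2]=24 > 21), j stops at index 5 (arr[5]=20 <= 21): swap arr[2] and arr[5], array becomes [21, 11, 20, 29, 9, 24, 22]
i stops at index 3 (arr[3]=29 > 21), j stops at index 4 (arr[4]=9 <= 21): swap arr[3] and arr[4], array becomes [21, 11, 20, 9, 29, 24, 22]
i ends at 4, j ends at 3: the pointers have crossed (j < i), so scanning stops.

Swap pivot arr[0] with arr[3] to place pivot at position 3: [9, 11, 20, 21, 29, 24, 22]
Pivot position: 3

After partitioning with pivot 21, the array becomes [9, 11, 20, 21, 29, 24, 22]. The pivot is placed at index 3. All elements to the left of the pivot are <= 21, and all elements to the right are > 21.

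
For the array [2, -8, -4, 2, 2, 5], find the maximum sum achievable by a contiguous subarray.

Using Kadane's algorithm on [2, -8, -4, 2, 2, 5]:

Scanning through the array:
Position 1 (value -8): max_ending_here = -6, max_so_far = 2
Position 2 (value -4): max_ending_here = -4, max_so_far = 2
Position 3 (value 2): max_ending_here = 2, max_so_far = 2
Position 4 (value 2): max_ending_here = 4, max_so_far = 4
Position 5 (value 5): max_ending_here = 9, max_so_far = 9

Maximum subarray: [2, 2, 5]
Maximum sum: 9

The maximum subarray is [2, 2, 5] with sum 9. This subarray runs from index 3 to index 5.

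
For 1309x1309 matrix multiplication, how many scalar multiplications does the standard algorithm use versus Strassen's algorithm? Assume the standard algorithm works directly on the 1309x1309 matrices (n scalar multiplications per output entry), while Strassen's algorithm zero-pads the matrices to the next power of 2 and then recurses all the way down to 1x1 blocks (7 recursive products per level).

Matrix multiplication for 1309x1309 matrices:

Strassen's algorithm requires power-of-2 dimensions. Pad 1309x1309 to 2048x2048 (next power of 2).

Standard algorithm: 1309^3 = 2242946629 multiplications
Strassen's algorithm: 7^(log2(2048)) = 7^11 = 1977326743 multiplications
Savings: 2242946629 - 1977326743 = 265619886 multiplications

Standard: 2242946629 multiplications (1309^3). Strassen: 1977326743 multiplications (7^11, after padding to 2048x2048). Strassen reduces 8 recursive multiplications to 7 at each level.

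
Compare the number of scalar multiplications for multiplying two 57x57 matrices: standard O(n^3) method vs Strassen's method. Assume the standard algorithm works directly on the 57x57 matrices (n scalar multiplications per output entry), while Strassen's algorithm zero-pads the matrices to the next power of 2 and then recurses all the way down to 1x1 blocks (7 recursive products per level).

Matrix multiplication for 57x57 matrices:

Strassen's algorithm requires power-of-2 dimensions. Pad 57x57 to 64x64 (next power of 2).

Standard algorithm: 57^3 = 185193 multiplications
Strassen's algorithm: 7^(log2(64)) = 7^6 = 117649 multiplications
Savings: 185193 - 117649 = 67544 multiplications

Standard: 185193 multiplications (57^3). Strassen: 117649 multiplications (7^6, after padding to 64x64). Strassen reduces 8 recursive multiplications to 7 at each level.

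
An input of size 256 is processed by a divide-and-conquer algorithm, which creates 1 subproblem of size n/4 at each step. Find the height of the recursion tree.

For divide and conquer with division factor 4:

Problem sizes at each level:
Level 0: 256
Level 1: 64
Level 2: 16
Level 3: 4
Level 4: 1

The root is level 0 and the size-1 base case is level 4 (the tree spans levels 0 through 4, i.e. 5 levels counting the root), so the depth is the number of divisions: log_4(256) = 4

The recursion tree depth is log_4(256) = 4. At each level, the problem size is divided by 4, so it takes 4 divisions to reduce to a base case of size 1. The algorithm makes 1 recursive call at each level.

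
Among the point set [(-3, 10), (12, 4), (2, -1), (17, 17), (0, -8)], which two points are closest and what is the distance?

Computing all pairwise distances among 5 points:

d((-3, 10), (12, 4)) = 16.1555
d((-3, 10), (2, -1)) = 12.083
d((-3, 10), (17, 17)) = 21.1896
d((-3, 10), (0, -8)) = 18.2483
d((12, 4), (2, -1)) = 11.1803
d((12, 4), (17, 17)) = 13.9284
d((12, 4), (0, -8)) = 16.9706
d((2, -1), (17, 17)) = 23.4307
d((2, -1), (0, -8)) = 7.2801 <-- minimum
d((17, 17), (0, -8)) = 30.2324

Closest pair: (2, -1) and (0, -8) with distance 7.2801

The closest pair is (2, -1) and (0, -8) with Euclidean distance 7.2801. For 5 points, brute-force pairwise comparison is shown above. For large n, the divide-and-conquer algorithm (sort by x, recurse on halves, check the dividing strip) achieves O(n log n).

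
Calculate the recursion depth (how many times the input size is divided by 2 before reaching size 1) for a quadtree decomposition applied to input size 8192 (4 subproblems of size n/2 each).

For divide and conquer with division factor 2:

Problem sizes at each level:
Level 0: 8192
Level 1: 4096
Level 2: 2048
Level 3: 1024
Level 4: 512
Level 5: 256
Level 6: 128
Level 7: 64
Level 8: 32
Level 9: 16
Level 10: 8
Level 11: 4
Level 12: 2
Level 13: 1

The root is level 0 and the size-1 base case is level 13 (the tree spans levels 0 through 13, i.e. 14 levels counting the root), so the depth is the number of divisions: log_2(8192) = 13

The recursion tree depth is log_2(8192) = 13. At each level, the problem size is divided by 2, so it takes 13 divisions to reduce to a base case of size 1. The algorithm makes 4 recursive calls at each level.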